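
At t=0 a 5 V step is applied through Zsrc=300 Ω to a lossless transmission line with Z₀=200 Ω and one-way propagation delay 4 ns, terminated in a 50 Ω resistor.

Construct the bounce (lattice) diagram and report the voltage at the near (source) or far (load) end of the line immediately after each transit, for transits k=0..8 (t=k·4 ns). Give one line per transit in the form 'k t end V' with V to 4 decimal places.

0 0 source 2.0000
1 4 load 0.8000
2 8 source 0.5600
3 12 load 0.7040
4 16 source 0.7328
5 20 load 0.7155
6 24 source 0.7121
7 28 load 0.7141
8 32 source 0.7146

Γ_L=-0.600000, Γ_S=0.200000; launch V₁=5·200/500=2.000000
k=0 src: V=2.0000
k=1 load: inc=2.000000, refl=2.000000·-0.600000=-1.2000; V=0.000000+2.000000+-1.200000=0.8000
k=2 src: inc=-1.200000, refl=-1.200000·0.200000=-0.2400; V=2.000000+-1.200000+-0.240000=0.5600
k=3 load: inc=-0.240000, refl=-0.240000·-0.600000=0.1440; V=0.800000+-0.240000+0.144000=0.7040
k=4 src: inc=0.144000, refl=0.144000·0.200000=0.0288; V=0.560000+0.144000+0.028800=0.7328
k=5 load: inc=0.028800, refl=0.028800·-0.600000=-0.0173; V=0.704000+0.028800+-0.017280=0.7155
k=6 src: inc=-0.017280, refl=-0.017280·0.200000=-0.0035; V=0.732800+-0.017280+-0.003456=0.7121
k=7 load: inc=-0.003456, refl=-0.003456·-0.600000=0.0021; V=0.715520+-0.003456+0.002074=0.7141
k=8 src: inc=0.002074, refl=0.002074·0.200000=0.0004; V=0.712064+0.002074+0.000415=0.7146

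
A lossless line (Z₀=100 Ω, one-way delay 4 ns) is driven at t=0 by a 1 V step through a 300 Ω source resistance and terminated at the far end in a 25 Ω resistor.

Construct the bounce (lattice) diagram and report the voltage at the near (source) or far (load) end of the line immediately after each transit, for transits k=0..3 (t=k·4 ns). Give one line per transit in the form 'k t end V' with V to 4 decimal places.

Γ_L=-0.600000, Γ_S=0.500000; launch V₁=1·100/400=0.250000
k=0 src: V=0.2500
k=1 load: inc=0.250000, refl=0.250000·-0.600000=-0.1500; V=0.000000+0.250000+-0.150000=0.1000
k=2 src: inc=-0.150000, refl=-0.150000·0.500000=-0.0750; V=0.250000+-0.150000+-0.075000=0.0250
k=3 load: inc=-0.075000, refl=-0.075000·-0.600000=0.0450; V=0.100000+-0.075000+0.045000=0.0700

0 0 source 0.2500
1 4 load 0.1000
2 8 source 0.0250
3 12 load 0.0700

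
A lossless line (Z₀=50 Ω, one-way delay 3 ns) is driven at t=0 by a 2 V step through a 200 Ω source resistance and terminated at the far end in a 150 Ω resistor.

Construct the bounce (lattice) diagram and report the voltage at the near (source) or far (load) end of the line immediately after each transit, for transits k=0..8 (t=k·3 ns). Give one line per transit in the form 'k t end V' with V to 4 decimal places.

Γ_L=0.500000, Γ_S=0.600000; launch V₁=2·50/250=0.400000
k=0 src: V=0.4000
k=1 load: inc=0.400000, refl=0.400000·0.500000=0.2000; V=0.000000+0.400000+0.200000=0.6000
k=2 src: inc=0.200000, refl=0.200000·0.600000=0.1200; V=0.400000+0.200000+0.120000=0.7200
k=3 load: inc=0.120000, refl=0.120000·0.500000=0.0600; V=0.600000+0.120000+0.060000=0.7800
k=4 src: inc=0.060000, refl=0.060000·0.600000=0.0360; V=0.720000+0.060000+0.036000=0.8160
k=5 load: inc=0.036000, refl=0.036000·0.500000=0.0180; V=0.780000+0.036000+0.018000=0.8340
k=6 src: inc=0.018000, refl=0.018000·0.600000=0.0108; V=0.816000+0.018000+0.010800=0.8448
k=7 load: inc=0.010800, refl=0.010800·0.500000=0.0054; V=0.834000+0.010800+0.005400=0.8502
k=8 src: inc=0.005400, refl=0.005400·0.600000=0.0032; V=0.844800+0.005400+0.003240=0.8534

0 0 source 0.4000
1 3 load 0.6000
2 6 source 0.7200
3 9 load 0.7800
4 12 source 0.8160
5 15 load 0.8340
6 18 source 0.8448
7 21 load 0.8502
8 24 source 0.8534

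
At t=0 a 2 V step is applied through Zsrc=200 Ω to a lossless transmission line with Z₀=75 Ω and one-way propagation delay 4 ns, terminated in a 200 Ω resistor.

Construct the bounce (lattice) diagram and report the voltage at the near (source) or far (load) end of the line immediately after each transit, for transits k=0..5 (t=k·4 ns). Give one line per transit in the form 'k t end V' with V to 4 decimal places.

Γ_L=0.454545, Γ_S=0.454545; launch V₁=2·75/275=0.545455
k=0 src: V=0.5455
k=1 load: inc=0.545455, refl=0.545455·0.454545=0.2479; V=0.000000+0.545455+0.247934=0.7934
k=2 src: inc=0.247934, refl=0.247934·0.454545=0.1127; V=0.545455+0.247934+0.112697=0.9061
k=3 load: inc=0.112697, refl=0.112697·0.454545=0.0512; V=0.793388+0.112697+0.051226=0.9573
k=4 src: inc=0.051226, refl=0.051226·0.454545=0.0233; V=0.906086+0.051226+0.023285=0.9806
k=5 load: inc=0.023285, refl=0.023285·0.454545=0.0106; V=0.957312+0.023285+0.010584=0.9912

0 0 source 0.5455
1 4 load 0.7934
2 8 source 0.9061
3 12 load 0.9573
4 16 source 0.9806
5 20 load 0.9912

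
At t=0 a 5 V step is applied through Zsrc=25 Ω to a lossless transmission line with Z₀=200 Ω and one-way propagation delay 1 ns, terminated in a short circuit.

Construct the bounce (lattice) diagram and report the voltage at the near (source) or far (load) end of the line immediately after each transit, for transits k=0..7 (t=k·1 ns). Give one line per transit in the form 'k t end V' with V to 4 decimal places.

0 0 source 4.4444
1 1 load 0.0000
2 2 source 3.4568
3 3 load 0.0000
4 4 source 2.6886
5 5 load 0.0000
6 6 source 2.0911
7 7 load 0.0000

Γ_L=-1.000000, Γ_S=-0.777778; launch V₁=5·200/225=4.444444
k=0 src: V=4.4444
k=1 load: inc=4.444444, refl=4.444444·-1.000000=-4.4444; V=0.000000+4.444444+-4.444444=0.0000
k=2 src: inc=-4.444444, refl=-4.444444·-0.777778=3.4568; V=4.444444+-4.444444+3.456790=3.4568
k=3 load: inc=3.456790, refl=3.456790·-1.000000=-3.4568; V=0.000000+3.456790+-3.456790=0.0000
k=4 src: inc=-3.456790, refl=-3.456790·-0.777778=2.6886; V=3.456790+-3.456790+2.688615=2.6886
k=5 load: inc=2.688615, refl=2.688615·-1.000000=-2.6886; V=0.000000+2.688615+-2.688615=0.0000
k=6 src: inc=-2.688615, refl=-2.688615·-0.777778=2.0911; V=2.688615+-2.688615+2.091145=2.0911
k=7 load: inc=2.091145, refl=2.091145·-1.000000=-2.0911; V=0.000000+2.091145+-2.091145=0.0000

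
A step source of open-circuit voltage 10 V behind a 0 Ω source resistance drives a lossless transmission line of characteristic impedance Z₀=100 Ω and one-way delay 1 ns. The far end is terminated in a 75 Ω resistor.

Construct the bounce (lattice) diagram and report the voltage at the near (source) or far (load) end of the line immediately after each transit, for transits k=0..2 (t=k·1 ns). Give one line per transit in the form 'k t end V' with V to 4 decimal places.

0 0 source 10.0000
1 1 load 8.5714
2 2 source 10.0000

Γ_L=-0.142857, Γ_S=-1.000000; launch V₁=10·100/100=10.000000
k=0 src: V=10.0000
k=1 load: inc=10.000000, refl=10.000000·-0.142857=-1.4286; V=0.000000+10.000000+-1.428571=8.5714
k=2 src: inc=-1.428571, refl=-1.428571·-1.000000=1.4286; V=10.000000+-1.428571+1.428571=10.0000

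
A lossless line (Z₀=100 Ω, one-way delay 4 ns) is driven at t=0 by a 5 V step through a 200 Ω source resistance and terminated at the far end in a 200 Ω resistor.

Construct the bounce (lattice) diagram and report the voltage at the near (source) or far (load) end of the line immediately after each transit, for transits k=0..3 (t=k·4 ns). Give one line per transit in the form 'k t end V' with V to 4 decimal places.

0 0 source 1.6667
1 4 load 2.2222
2 8 source 2.4074
3 12 load 2.4691

Γ_L=0.333333, Γ_S=0.333333; launch V₁=5·100/300=1.666667
k=0 src: V=1.6667
k=1 load: inc=1.666667, refl=1.666667·0.333333=0.5556; V=0.000000+1.666667+0.555556=2.2222
k=2 src: inc=0.555556, refl=0.555556·0.333333=0.1852; V=1.666667+0.555556+0.185185=2.4074
k=3 load: inc=0.185185, refl=0.185185·0.333333=0.0617; V=2.222222+0.185185+0.061728=2.4691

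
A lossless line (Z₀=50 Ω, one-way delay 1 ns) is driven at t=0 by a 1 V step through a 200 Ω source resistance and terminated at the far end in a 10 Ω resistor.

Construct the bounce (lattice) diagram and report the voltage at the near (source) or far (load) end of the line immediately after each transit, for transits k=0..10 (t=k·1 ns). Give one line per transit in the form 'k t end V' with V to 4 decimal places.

0 0 source 0.2000
1 1 load 0.0667
2 2 source -0.0133
3 3 load 0.0400
4 4 source 0.0720
5 5 load 0.0507
6 6 source 0.0379
7 7 load 0.0464
8 8 source 0.0515
9 9 load 0.0481
10 10 source 0.0461

Γ_L=-0.666667, Γ_S=0.600000; launch V₁=1·50/250=0.200000
k=0 src: V=0.2000
k=1 load: inc=0.200000, refl=0.200000·-0.666667=-0.1333; V=0.000000+0.200000+-0.133333=0.0667
k=2 src: inc=-0.133333, refl=-0.133333·0.600000=-0.0800; V=0.200000+-0.133333+-0.080000=-0.0133
k=3 load: inc=-0.080000, refl=-0.080000·-0.666667=0.0533; V=0.066667+-0.080000+0.053333=0.0400
k=4 src: inc=0.053333, refl=0.053333·0.600000=0.0320; V=-0.013333+0.053333+0.032000=0.0720
k=5 load: inc=0.032000, refl=0.032000·-0.666667=-0.0213; V=0.040000+0.032000+-0.021333=0.0507
k=6 src: inc=-0.021333, refl=-0.021333·0.600000=-0.0128; V=0.072000+-0.021333+-0.012800=0.0379
k=7 load: inc=-0.012800, refl=-0.012800·-0.666667=0.0085; V=0.050667+-0.012800+0.008533=0.0464
k=8 src: inc=0.008533, refl=0.008533·0.600000=0.0051; V=0.037867+0.008533+0.005120=0.0515
k=9 load: inc=0.005120, refl=0.005120·-0.666667=-0.0034; V=0.046400+0.005120+-0.003413=0.0481
k=10 src: inc=-0.003413, refl=-0.003413·0.600000=-0.0020; V=0.051520+-0.003413+-0.002048=0.0461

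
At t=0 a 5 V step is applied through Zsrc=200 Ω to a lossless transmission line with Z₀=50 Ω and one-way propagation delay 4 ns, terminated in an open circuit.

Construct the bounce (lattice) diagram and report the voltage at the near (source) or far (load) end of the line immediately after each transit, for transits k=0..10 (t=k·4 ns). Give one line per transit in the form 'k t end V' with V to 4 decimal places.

0 0 source 1.0000
1 4 load 2.0000
2 8 source 2.6000
3 12 load 3.2000
4 16 source 3.5600
5 20 load 3.9200
6 24 source 4.1360
7 28 load 4.3520
8 32 source 4.4816
9 36 load 4.6112
10 40 source 4.6890

Γ_L=1.000000, Γ_S=0.600000; launch V₁=5·50/250=1.000000
k=0 src: V=1.0000
k=1 load: inc=1.000000, refl=1.000000·1.000000=1.0000; V=0.000000+1.000000+1.000000=2.0000
k=2 src: inc=1.000000, refl=1.000000·0.600000=0.6000; V=1.000000+1.000000+0.600000=2.6000
k=3 load: inc=0.600000, refl=0.600000·1.000000=0.6000; V=2.000000+0.600000+0.600000=3.2000
k=4 src: inc=0.600000, refl=0.600000·0.600000=0.3600; V=2.600000+0.600000+0.360000=3.5600
k=5 load: inc=0.360000, refl=0.360000·1.000000=0.3600; V=3.200000+0.360000+0.360000=3.9200
k=6 src: inc=0.360000, refl=0.360000·0.600000=0.2160; V=3.560000+0.360000+0.216000=4.1360
k=7 load: inc=0.216000, refl=0.216000·1.000000=0.2160; V=3.920000+0.216000+0.216000=4.3520
k=8 src: inc=0.216000, refl=0.216000·0.600000=0.1296; V=4.136000+0.216000+0.129600=4.4816
k=9 load: inc=0.129600, refl=0.129600·1.000000=0.1296; V=4.352000+0.129600+0.129600=4.6112
k=10 src: inc=0.129600, refl=0.129600·0.600000=0.0778; V=4.481600+0.129600+0.077760=4.6890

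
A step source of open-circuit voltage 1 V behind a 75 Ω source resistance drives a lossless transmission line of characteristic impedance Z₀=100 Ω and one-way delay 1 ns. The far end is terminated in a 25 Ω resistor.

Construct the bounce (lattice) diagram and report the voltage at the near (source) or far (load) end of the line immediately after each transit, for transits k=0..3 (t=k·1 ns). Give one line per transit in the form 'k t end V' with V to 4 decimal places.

Γ_L=-0.600000, Γ_S=-0.142857; launch V₁=1·100/175=0.571429
k=0 src: V=0.5714
k=1 load: inc=0.571429, refl=0.571429·-0.600000=-0.3429; V=0.000000+0.571429+-0.342857=0.2286
k=2 src: inc=-0.342857, refl=-0.342857·-0.142857=0.0490; V=0.571429+-0.342857+0.048980=0.2776
k=3 load: inc=0.048980, refl=0.048980·-0.600000=-0.0294; V=0.228571+0.048980+-0.029388=0.2482

0 0 source 0.5714
1 1 load 0.2286
2 2 source 0.2776
3 3 load 0.2482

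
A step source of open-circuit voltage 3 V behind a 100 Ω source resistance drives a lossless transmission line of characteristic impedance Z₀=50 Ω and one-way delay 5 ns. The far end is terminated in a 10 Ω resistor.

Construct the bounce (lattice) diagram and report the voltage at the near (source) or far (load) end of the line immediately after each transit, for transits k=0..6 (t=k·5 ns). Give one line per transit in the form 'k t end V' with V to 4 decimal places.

0 0 source 1.0000
1 5 load 0.3333
2 10 source 0.1111
3 15 load 0.2593
4 20 source 0.3086
5 25 load 0.2757
6 30 source 0.2647

Γ_L=-0.666667, Γ_S=0.333333; launch V₁=3·50/150=1.000000
k=0 src: V=1.0000
k=1 load: inc=1.000000, refl=1.000000·-0.666667=-0.6667; V=0.000000+1.000000+-0.666667=0.3333
k=2 src: inc=-0.666667, refl=-0.666667·0.333333=-0.2222; V=1.000000+-0.666667+-0.222222=0.1111
k=3 load: inc=-0.222222, refl=-0.222222·-0.666667=0.1481; V=0.333333+-0.222222+0.148148=0.2593
k=4 src: inc=0.148148, refl=0.148148·0.333333=0.0494; V=0.111111+0.148148+0.049383=0.3086
k=5 load: inc=0.049383, refl=0.049383·-0.666667=-0.0329; V=0.259259+0.049383+-0.032922=0.2757
k=6 src: inc=-0.032922, refl=-0.032922·0.333333=-0.0110; V=0.308642+-0.032922+-0.010974=0.2647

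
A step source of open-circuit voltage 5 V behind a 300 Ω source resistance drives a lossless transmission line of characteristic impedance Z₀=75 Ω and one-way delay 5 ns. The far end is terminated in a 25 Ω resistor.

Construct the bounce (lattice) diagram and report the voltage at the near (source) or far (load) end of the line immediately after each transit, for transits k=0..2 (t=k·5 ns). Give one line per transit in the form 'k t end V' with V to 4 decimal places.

0 0 source 1.0000
1 5 load 0.5000
2 10 source 0.2000

Γ_L=-0.500000, Γ_S=0.600000; launch V₁=5·75/375=1.000000
k=0 src: V=1.0000
k=1 load: inc=1.000000, refl=1.000000·-0.500000=-0.5000; V=0.000000+1.000000+-0.500000=0.5000
k=2 src: inc=-0.500000, refl=-0.500000·0.600000=-0.3000; V=1.000000+-0.500000+-0.300000=0.2000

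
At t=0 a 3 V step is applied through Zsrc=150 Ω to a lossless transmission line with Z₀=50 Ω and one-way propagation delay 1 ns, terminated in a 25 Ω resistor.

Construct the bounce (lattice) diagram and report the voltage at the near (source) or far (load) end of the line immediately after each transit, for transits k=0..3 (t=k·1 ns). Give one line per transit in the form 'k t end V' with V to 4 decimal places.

Γ_L=-0.333333, Γ_S=0.500000; launch V₁=3·50/200=0.750000
k=0 src: V=0.7500
k=1 load: inc=0.750000, refl=0.750000·-0.333333=-0.2500; V=0.000000+0.750000+-0.250000=0.5000
k=2 src: inc=-0.250000, refl=-0.250000·0.500000=-0.1250; V=0.750000+-0.250000+-0.125000=0.3750
k=3 load: inc=-0.125000, refl=-0.125000·-0.333333=0.0417; V=0.500000+-0.125000+0.041667=0.4167

0 0 source 0.7500
1 1 load 0.5000
2 2 source 0.3750
3 3 load 0.4167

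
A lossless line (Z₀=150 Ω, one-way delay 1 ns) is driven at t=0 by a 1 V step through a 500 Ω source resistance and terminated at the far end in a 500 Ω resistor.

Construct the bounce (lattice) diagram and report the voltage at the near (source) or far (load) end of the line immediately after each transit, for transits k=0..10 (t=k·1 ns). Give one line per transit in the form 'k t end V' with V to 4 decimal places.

0 0 source 0.2308
1 1 load 0.3550
2 2 source 0.4219
3 3 load 0.4580
4 4 source 0.4774
5 5 load 0.4878
6 6 source 0.4934
7 7 load 0.4965
8 8 source 0.4981
9 9 load 0.4990
10 10 source 0.4994

Γ_L=0.538462, Γ_S=0.538462; launch V₁=1·150/650=0.230769
k=0 src: V=0.2308
k=1 load: inc=0.230769, refl=0.230769·0.538462=0.1243; V=0.000000+0.230769+0.124260=0.3550
k=2 src: inc=0.124260, refl=0.124260·0.538462=0.0669; V=0.230769+0.124260+0.066909=0.4219
k=3 load: inc=0.066909, refl=0.066909·0.538462=0.0360; V=0.355030+0.066909+0.036028=0.4580
k=4 src: inc=0.036028, refl=0.036028·0.538462=0.0194; V=0.421939+0.036028+0.019400=0.4774
k=5 load: inc=0.019400, refl=0.019400·0.538462=0.0104; V=0.457967+0.019400+0.010446=0.4878
k=6 src: inc=0.010446, refl=0.010446·0.538462=0.0056; V=0.477367+0.010446+0.005625=0.4934
k=7 load: inc=0.005625, refl=0.005625·0.538462=0.0030; V=0.487813+0.005625+0.003029=0.4965
k=8 src: inc=0.003029, refl=0.003029·0.538462=0.0016; V=0.493438+0.003029+0.001631=0.4981
k=9 load: inc=0.001631, refl=0.001631·0.538462=0.0009; V=0.496466+0.001631+0.000878=0.4990
k=10 src: inc=0.000878, refl=0.000878·0.538462=0.0005; V=0.498097+0.000878+0.000473=0.4994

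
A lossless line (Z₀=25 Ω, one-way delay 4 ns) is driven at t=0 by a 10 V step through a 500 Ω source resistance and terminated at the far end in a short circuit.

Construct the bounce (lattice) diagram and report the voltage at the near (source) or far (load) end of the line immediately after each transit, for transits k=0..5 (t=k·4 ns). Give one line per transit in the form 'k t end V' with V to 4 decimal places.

0 0 source 0.4762
1 4 load 0.0000
2 8 source -0.4308
3 12 load 0.0000
4 16 source 0.3898
5 20 load 0.0000

Γ_L=-1.000000, Γ_S=0.904762; launch V₁=10·25/525=0.476190
k=0 src: V=0.4762
k=1 load: inc=0.476190, refl=0.476190·-1.000000=-0.4762; V=0.000000+0.476190+-0.476190=0.0000
k=2 src: inc=-0.476190, refl=-0.476190·0.904762=-0.4308; V=0.476190+-0.476190+-0.430839=-0.4308
k=3 load: inc=-0.430839, refl=-0.430839·-1.000000=0.4308; V=0.000000+-0.430839+0.430839=0.0000
k=4 src: inc=0.430839, refl=0.430839·0.904762=0.3898; V=-0.430839+0.430839+0.389807=0.3898
k=5 load: inc=0.389807, refl=0.389807·-1.000000=-0.3898; V=0.000000+0.389807+-0.389807=0.0000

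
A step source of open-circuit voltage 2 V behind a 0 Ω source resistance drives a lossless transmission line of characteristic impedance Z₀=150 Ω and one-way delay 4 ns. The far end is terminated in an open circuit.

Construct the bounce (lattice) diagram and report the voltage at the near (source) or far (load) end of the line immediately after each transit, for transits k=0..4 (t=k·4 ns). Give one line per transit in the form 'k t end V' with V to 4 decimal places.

0 0 source 2.0000
1 4 load 4.0000
2 8 source 2.0000
3 12 load 0.0000
4 16 source 2.0000

Γ_L=1.000000, Γ_S=-1.000000; launch V₁=2·150/150=2.000000
k=0 src: V=2.0000
k=1 load: inc=2.000000, refl=2.000000·1.000000=2.0000; V=0.000000+2.000000+2.000000=4.0000
k=2 src: inc=2.000000, refl=2.000000·-1.000000=-2.0000; V=2.000000+2.000000+-2.000000=2.0000
k=3 load: inc=-2.000000, refl=-2.000000·1.000000=-2.0000; V=4.000000+-2.000000+-2.000000=0.0000
k=4 src: inc=-2.000000, refl=-2.000000·-1.000000=2.0000; V=2.000000+-2.000000+2.000000=2.0000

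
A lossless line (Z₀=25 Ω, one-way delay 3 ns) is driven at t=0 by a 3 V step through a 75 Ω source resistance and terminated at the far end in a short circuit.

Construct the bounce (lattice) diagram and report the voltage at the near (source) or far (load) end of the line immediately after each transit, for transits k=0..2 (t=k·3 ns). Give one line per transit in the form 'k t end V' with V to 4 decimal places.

Γ_L=-1.000000, Γ_S=0.500000; launch V₁=3·25/100=0.750000
k=0 src: V=0.7500
k=1 load: inc=0.750000, refl=0.750000·-1.000000=-0.7500; V=0.000000+0.750000+-0.750000=0.0000
k=2 src: inc=-0.750000, refl=-0.750000·0.500000=-0.3750; V=0.750000+-0.750000+-0.375000=-0.3750

0 0 source 0.7500
1 3 load 0.0000
2 6 source -0.3750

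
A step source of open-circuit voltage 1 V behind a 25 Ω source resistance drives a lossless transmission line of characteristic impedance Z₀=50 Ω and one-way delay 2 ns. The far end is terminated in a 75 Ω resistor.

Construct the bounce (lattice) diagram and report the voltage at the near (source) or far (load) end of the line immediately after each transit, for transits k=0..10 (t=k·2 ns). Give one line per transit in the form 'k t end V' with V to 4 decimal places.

0 0 source 0.6667
1 2 load 0.8000
2 4 source 0.7556
3 6 load 0.7467
4 8 source 0.7496
5 10 load 0.7502
6 12 source 0.7500
7 14 load 0.7500
8 16 source 0.7500
9 18 load 0.7500
10 20 source 0.7500

Γ_L=0.200000, Γ_S=-0.333333; launch V₁=1·50/75=0.666667
k=0 src: V=0.6667
k=1 load: inc=0.666667, refl=0.666667·0.200000=0.1333; V=0.000000+0.666667+0.133333=0.8000
k=2 src: inc=0.133333, refl=0.133333·-0.333333=-0.0444; V=0.666667+0.133333+-0.044444=0.7556
k=3 load: inc=-0.044444, refl=-0.044444·0.200000=-0.0089; V=0.800000+-0.044444+-0.008889=0.7467
k=4 src: inc=-0.008889, refl=-0.008889·-0.333333=0.0030; V=0.755556+-0.008889+0.002963=0.7496
k=5 load: inc=0.002963, refl=0.002963·0.200000=0.0006; V=0.746667+0.002963+0.000593=0.7502
k=6 src: inc=0.000593, refl=0.000593·-0.333333=-0.0002; V=0.749630+0.000593+-0.000198=0.7500
k=7 load: inc=-0.000198, refl=-0.000198·0.200000=-0.0000; V=0.750222+-0.000198+-0.000040=0.7500
k=8 src: inc=-0.000040, refl=-0.000040·-0.333333=0.0000; V=0.750025+-0.000040+0.000013=0.7500
k=9 load: inc=0.000013, refl=0.000013·0.200000=0.0000; V=0.749985+0.000013+0.000003=0.7500
k=10 src: inc=0.000003, refl=0.000003·-0.333333=-0.0000; V=0.749998+0.000003+-0.000001=0.7500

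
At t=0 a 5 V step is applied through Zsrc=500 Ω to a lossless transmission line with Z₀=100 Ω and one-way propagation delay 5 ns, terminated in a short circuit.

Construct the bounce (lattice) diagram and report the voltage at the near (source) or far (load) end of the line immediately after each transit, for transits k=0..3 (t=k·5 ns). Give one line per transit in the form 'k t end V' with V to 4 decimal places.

Γ_L=-1.000000, Γ_S=0.666667; launch V₁=5·100/600=0.833333
k=0 src: V=0.8333
k=1 load: inc=0.833333, refl=0.833333·-1.000000=-0.8333; V=0.000000+0.833333+-0.833333=0.0000
k=2 src: inc=-0.833333, refl=-0.833333·0.666667=-0.5556; V=0.833333+-0.833333+-0.555556=-0.5556
k=3 load: inc=-0.555556, refl=-0.555556·-1.000000=0.5556; V=0.000000+-0.555556+0.555556=0.0000

0 0 source 0.8333
1 5 load 0.0000
2 10 source -0.5556
3 15 load 0.0000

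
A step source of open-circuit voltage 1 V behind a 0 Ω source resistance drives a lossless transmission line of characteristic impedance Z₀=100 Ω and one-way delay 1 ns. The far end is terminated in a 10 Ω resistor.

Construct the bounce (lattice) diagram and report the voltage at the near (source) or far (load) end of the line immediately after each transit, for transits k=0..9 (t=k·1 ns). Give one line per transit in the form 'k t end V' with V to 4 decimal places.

Γ_L=-0.818182, Γ_S=-1.000000; launch V₁=1·100/100=1.000000
k=0 src: V=1.0000
k=1 load: inc=1.000000, refl=1.000000·-0.818182=-0.8182; V=0.000000+1.000000+-0.818182=0.1818
k=2 src: inc=-0.818182, refl=-0.818182·-1.000000=0.8182; V=1.000000+-0.818182+0.818182=1.0000
k=3 load: inc=0.818182, refl=0.818182·-0.818182=-0.6694; V=0.181818+0.818182+-0.669421=0.3306
k=4 src: inc=-0.669421, refl=-0.669421·-1.000000=0.6694; V=1.000000+-0.669421+0.669421=1.0000
k=5 load: inc=0.669421, refl=0.669421·-0.818182=-0.5477; V=0.330579+0.669421+-0.547708=0.4523
k=6 src: inc=-0.547708, refl=-0.547708·-1.000000=0.5477; V=1.000000+-0.547708+0.547708=1.0000
k=7 load: inc=0.547708, refl=0.547708·-0.818182=-0.4481; V=0.452292+0.547708+-0.448125=0.5519
k=8 src: inc=-0.448125, refl=-0.448125·-1.000000=0.4481; V=1.000000+-0.448125+0.448125=1.0000
k=9 load: inc=0.448125, refl=0.448125·-0.818182=-0.3666; V=0.551875+0.448125+-0.366648=0.6334

0 0 source 1.0000
1 1 load 0.1818
2 2 source 1.0000
3 3 load 0.3306
4 4 source 1.0000
5 5 load 0.4523
6 6 source 1.0000
7 7 load 0.5519
8 8 source 1.0000
9 9 load 0.6334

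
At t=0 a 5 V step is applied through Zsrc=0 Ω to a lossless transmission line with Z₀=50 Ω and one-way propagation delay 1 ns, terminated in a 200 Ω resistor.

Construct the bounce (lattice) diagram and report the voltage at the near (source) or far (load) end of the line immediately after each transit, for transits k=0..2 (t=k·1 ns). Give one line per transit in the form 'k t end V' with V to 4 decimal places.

Γ_L=0.600000, Γ_S=-1.000000; launch V₁=5·50/50=5.000000
k=0 src: V=5.0000
k=1 load: inc=5.000000, refl=5.000000·0.600000=3.0000; V=0.000000+5.000000+3.000000=8.0000
k=2 src: inc=3.000000, refl=3.000000·-1.000000=-3.0000; V=5.000000+3.000000+-3.000000=5.0000

0 0 source 5.0000
1 1 load 8.0000
2 2 source 5.0000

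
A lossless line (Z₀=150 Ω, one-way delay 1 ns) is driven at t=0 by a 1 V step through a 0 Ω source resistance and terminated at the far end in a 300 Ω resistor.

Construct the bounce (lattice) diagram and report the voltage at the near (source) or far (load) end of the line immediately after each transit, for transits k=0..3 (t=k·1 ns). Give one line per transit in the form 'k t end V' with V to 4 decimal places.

Γ_L=0.333333, Γ_S=-1.000000; launch V₁=1·150/150=1.000000
k=0 src: V=1.0000
k=1 load: inc=1.000000, refl=1.000000·0.333333=0.3333; V=0.000000+1.000000+0.333333=1.3333
k=2 src: inc=0.333333, refl=0.333333·-1.000000=-0.3333; V=1.000000+0.333333+-0.333333=1.0000
k=3 load: inc=-0.333333, refl=-0.333333·0.333333=-0.1111; V=1.333333+-0.333333+-0.111111=0.8889

0 0 source 1.0000
1 1 load 1.3333
2 2 source 1.0000
3 3 load 0.8889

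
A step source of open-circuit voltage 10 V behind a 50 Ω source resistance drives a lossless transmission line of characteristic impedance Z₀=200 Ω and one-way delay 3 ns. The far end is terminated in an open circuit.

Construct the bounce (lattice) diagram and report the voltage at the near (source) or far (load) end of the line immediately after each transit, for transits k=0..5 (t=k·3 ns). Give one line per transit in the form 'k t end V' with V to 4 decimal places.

Γ_L=1.000000, Γ_S=-0.600000; launch V₁=10·200/250=8.000000
k=0 src: V=8.0000
k=1 load: inc=8.000000, refl=8.000000·1.000000=8.0000; V=0.000000+8.000000+8.000000=16.0000
k=2 src: inc=8.000000, refl=8.000000·-0.600000=-4.8000; V=8.000000+8.000000+-4.800000=11.2000
k=3 load: inc=-4.800000, refl=-4.800000·1.000000=-4.8000; V=16.000000+-4.800000+-4.800000=6.4000
k=4 src: inc=-4.800000, refl=-4.800000·-0.600000=2.8800; V=11.200000+-4.800000+2.880000=9.2800
k=5 load: inc=2.880000, refl=2.880000·1.000000=2.8800; V=6.400000+2.880000+2.880000=12.1600

0 0 source 8.0000
1 3 load 16.0000
2 6 source 11.2000
3 9 load 6.4000
4 12 source 9.2800
5 15 load 12.1600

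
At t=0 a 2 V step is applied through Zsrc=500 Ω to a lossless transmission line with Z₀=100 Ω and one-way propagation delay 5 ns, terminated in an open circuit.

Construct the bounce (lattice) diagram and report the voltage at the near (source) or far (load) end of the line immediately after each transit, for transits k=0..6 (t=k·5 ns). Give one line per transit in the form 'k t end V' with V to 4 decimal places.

0 0 source 0.3333
1 5 load 0.6667
2 10 source 0.8889
3 15 load 1.1111
4 20 source 1.2593
5 25 load 1.4074
6 30 source 1.5062

Γ_L=1.000000, Γ_S=0.666667; launch V₁=2·100/600=0.333333
k=0 src: V=0.3333
k=1 load: inc=0.333333, refl=0.333333·1.000000=0.3333; V=0.000000+0.333333+0.333333=0.6667
k=2 src: inc=0.333333, refl=0.333333·0.666667=0.2222; V=0.333333+0.333333+0.222222=0.8889
k=3 load: inc=0.222222, refl=0.222222·1.000000=0.2222; V=0.666667+0.222222+0.222222=1.1111
k=4 src: inc=0.222222, refl=0.222222·0.666667=0.1481; V=0.888889+0.222222+0.148148=1.2593
k=5 load: inc=0.148148, refl=0.148148·1.000000=0.1481; V=1.111111+0.148148+0.148148=1.4074
k=6 src: inc=0.148148, refl=0.148148·0.666667=0.0988; V=1.259259+0.148148+0.098765=1.5062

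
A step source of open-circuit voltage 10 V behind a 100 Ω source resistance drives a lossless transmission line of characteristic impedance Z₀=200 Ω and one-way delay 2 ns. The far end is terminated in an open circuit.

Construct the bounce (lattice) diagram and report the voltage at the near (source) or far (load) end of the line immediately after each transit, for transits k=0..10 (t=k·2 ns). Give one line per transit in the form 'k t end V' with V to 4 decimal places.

Γ_L=1.000000, Γ_S=-0.333333; launch V₁=10·200/300=6.666667
k=0 src: V=6.6667
k=1 load: inc=6.666667, refl=6.666667·1.000000=6.6667; V=0.000000+6.666667+6.666667=13.3333
k=2 src: inc=6.666667, refl=6.666667·-0.333333=-2.2222; V=6.666667+6.666667+-2.222222=11.1111
k=3 load: inc=-2.222222, refl=-2.222222·1.000000=-2.2222; V=13.333333+-2.222222+-2.222222=8.8889
k=4 src: inc=-2.222222, refl=-2.222222·-0.333333=0.7407; V=11.111111+-2.222222+0.740741=9.6296
k=5 load: inc=0.740741, refl=0.740741·1.000000=0.7407; V=8.888889+0.740741+0.740741=10.3704
k=6 src: inc=0.740741, refl=0.740741·-0.333333=-0.2469; V=9.629630+0.740741+-0.246914=10.1235
k=7 load: inc=-0.246914, refl=-0.246914·1.000000=-0.2469; V=10.370370+-0.246914+-0.246914=9.8765
k=8 src: inc=-0.246914, refl=-0.246914·-0.333333=0.0823; V=10.123457+-0.246914+0.082305=9.9588
k=9 load: inc=0.082305, refl=0.082305·1.000000=0.0823; V=9.876543+0.082305+0.082305=10.0412
k=10 src: inc=0.082305, refl=0.082305·-0.333333=-0.0274; V=9.958848+0.082305+-0.027435=10.0137

0 0 source 6.6667
1 2 load 13.3333
2 4 source 11.1111
3 6 load 8.8889
4 8 source 9.6296
5 10 load 10.3704
6 12 source 10.1235
7 14 load 9.8765
8 16 source 9.9588
9 18 load 10.0412
10 20 source 10.0137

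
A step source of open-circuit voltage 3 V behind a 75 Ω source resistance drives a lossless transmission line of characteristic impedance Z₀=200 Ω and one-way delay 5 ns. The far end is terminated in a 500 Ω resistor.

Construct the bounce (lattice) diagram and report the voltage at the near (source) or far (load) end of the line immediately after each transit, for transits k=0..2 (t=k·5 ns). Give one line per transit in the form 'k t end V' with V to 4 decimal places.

Γ_L=0.428571, Γ_S=-0.454545; launch V₁=3·200/275=2.181818
k=0 src: V=2.1818
k=1 load: inc=2.181818, refl=2.181818·0.428571=0.9351; V=0.000000+2.181818+0.935065=3.1169
k=2 src: inc=0.935065, refl=0.935065·-0.454545=-0.4250; V=2.181818+0.935065+-0.425030=2.6919

0 0 source 2.1818
1 5 load 3.1169
2 10 source 2.6919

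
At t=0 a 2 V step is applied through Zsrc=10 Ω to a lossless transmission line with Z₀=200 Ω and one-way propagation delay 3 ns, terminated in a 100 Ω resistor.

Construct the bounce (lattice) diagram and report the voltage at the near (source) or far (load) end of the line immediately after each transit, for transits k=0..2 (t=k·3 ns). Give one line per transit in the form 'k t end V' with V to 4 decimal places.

Γ_L=-0.333333, Γ_S=-0.904762; launch V₁=2·200/210=1.904762
k=0 src: V=1.9048
k=1 load: inc=1.904762, refl=1.904762·-0.333333=-0.6349; V=0.000000+1.904762+-0.634921=1.2698
k=2 src: inc=-0.634921, refl=-0.634921·-0.904762=0.5745; V=1.904762+-0.634921+0.574452=1.8443

0 0 source 1.9048
1 3 load 1.2698
2 6 source 1.8443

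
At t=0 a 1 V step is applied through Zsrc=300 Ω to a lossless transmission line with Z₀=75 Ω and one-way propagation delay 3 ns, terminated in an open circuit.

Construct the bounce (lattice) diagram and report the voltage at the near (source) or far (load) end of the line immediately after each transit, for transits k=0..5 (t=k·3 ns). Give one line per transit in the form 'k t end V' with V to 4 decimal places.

Γ_L=1.000000, Γ_S=0.600000; launch V₁=1·75/375=0.200000
k=0 src: V=0.2000
k=1 load: inc=0.200000, refl=0.200000·1.000000=0.2000; V=0.000000+0.200000+0.200000=0.4000
k=2 src: inc=0.200000, refl=0.200000·0.600000=0.1200; V=0.200000+0.200000+0.120000=0.5200
k=3 load: inc=0.120000, refl=0.120000·1.000000=0.1200; V=0.400000+0.120000+0.120000=0.6400
k=4 src: inc=0.120000, refl=0.120000·0.600000=0.0720; V=0.520000+0.120000+0.072000=0.7120
k=5 load: inc=0.072000, refl=0.072000·1.000000=0.0720; V=0.640000+0.072000+0.072000=0.7840

0 0 source 0.2000
1 3 load 0.4000
2 6 source 0.5200
3 9 load 0.6400
4 12 source 0.7120
5 15 load 0.7840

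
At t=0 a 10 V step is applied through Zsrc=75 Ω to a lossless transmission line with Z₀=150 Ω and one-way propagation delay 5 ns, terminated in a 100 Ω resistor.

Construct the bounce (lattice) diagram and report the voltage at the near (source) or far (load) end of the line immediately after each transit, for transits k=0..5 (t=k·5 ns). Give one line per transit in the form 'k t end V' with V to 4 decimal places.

0 0 source 6.6667
1 5 load 5.3333
2 10 source 5.7778
3 15 load 5.6889
4 20 source 5.7185
5 25 load 5.7126

Γ_L=-0.200000, Γ_S=-0.333333; launch V₁=10·150/225=6.666667
k=0 src: V=6.6667
k=1 load: inc=6.666667, refl=6.666667·-0.200000=-1.3333; V=0.000000+6.666667+-1.333333=5.3333
k=2 src: inc=-1.333333, refl=-1.333333·-0.333333=0.4444; V=6.666667+-1.333333+0.444444=5.7778
k=3 load: inc=0.444444, refl=0.444444·-0.200000=-0.0889; V=5.333333+0.444444+-0.088889=5.6889
k=4 src: inc=-0.088889, refl=-0.088889·-0.333333=0.0296; V=5.777778+-0.088889+0.029630=5.7185
k=5 load: inc=0.029630, refl=0.029630·-0.200000=-0.0059; V=5.688889+0.029630+-0.005926=5.7126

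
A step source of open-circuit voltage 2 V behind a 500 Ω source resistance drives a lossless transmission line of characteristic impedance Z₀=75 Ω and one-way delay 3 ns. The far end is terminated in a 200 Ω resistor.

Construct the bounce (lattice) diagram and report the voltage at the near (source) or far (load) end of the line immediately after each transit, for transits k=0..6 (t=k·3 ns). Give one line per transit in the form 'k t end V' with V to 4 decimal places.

0 0 source 0.2609
1 3 load 0.3794
2 6 source 0.4671
3 9 load 0.5069
4 12 source 0.5364
5 15 load 0.5498
6 18 source 0.5597

Γ_L=0.454545, Γ_S=0.739130; launch V₁=2·75/575=0.260870
k=0 src: V=0.2609
k=1 load: inc=0.260870, refl=0.260870·0.454545=0.1186; V=0.000000+0.260870+0.118577=0.3794
k=2 src: inc=0.118577, refl=0.118577·0.739130=0.0876; V=0.260870+0.118577+0.087644=0.4671
k=3 load: inc=0.087644, refl=0.087644·0.454545=0.0398; V=0.379447+0.087644+0.039838=0.5069
k=4 src: inc=0.039838, refl=0.039838·0.739130=0.0294; V=0.467091+0.039838+0.029446=0.5364
k=5 load: inc=0.029446, refl=0.029446·0.454545=0.0134; V=0.506929+0.029446+0.013384=0.5498
k=6 src: inc=0.013384, refl=0.013384·0.739130=0.0099; V=0.536374+0.013384+0.009893=0.5597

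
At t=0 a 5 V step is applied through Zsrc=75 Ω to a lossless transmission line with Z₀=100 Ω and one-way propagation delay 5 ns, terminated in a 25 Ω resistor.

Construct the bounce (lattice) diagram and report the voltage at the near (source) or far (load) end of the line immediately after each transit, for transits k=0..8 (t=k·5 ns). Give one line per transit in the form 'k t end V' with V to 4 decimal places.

Γ_L=-0.600000, Γ_S=-0.142857; launch V₁=5·100/175=2.857143
k=0 src: V=2.8571
k=1 load: inc=2.857143, refl=2.857143·-0.600000=-1.7143; V=0.000000+2.857143+-1.714286=1.1429
k=2 src: inc=-1.714286, refl=-1.714286·-0.142857=0.2449; V=2.857143+-1.714286+0.244898=1.3878
k=3 load: inc=0.244898, refl=0.244898·-0.600000=-0.1469; V=1.142857+0.244898+-0.146939=1.2408
k=4 src: inc=-0.146939, refl=-0.146939·-0.142857=0.0210; V=1.387755+-0.146939+0.020991=1.2618
k=5 load: inc=0.020991, refl=0.020991·-0.600000=-0.0126; V=1.240816+0.020991+-0.012595=1.2492
k=6 src: inc=-0.012595, refl=-0.012595·-0.142857=0.0018; V=1.261808+-0.012595+0.001799=1.2510
k=7 load: inc=0.001799, refl=0.001799·-0.600000=-0.0011; V=1.249213+0.001799+-0.001080=1.2499
k=8 src: inc=-0.001080, refl=-0.001080·-0.142857=0.0002; V=1.251012+-0.001080+0.000154=1.2501

0 0 source 2.8571
1 5 load 1.1429
2 10 source 1.3878
3 15 load 1.2408
4 20 source 1.2618
5 25 load 1.2492
6 30 source 1.2510
7 35 load 1.2499
8 40 source 1.2501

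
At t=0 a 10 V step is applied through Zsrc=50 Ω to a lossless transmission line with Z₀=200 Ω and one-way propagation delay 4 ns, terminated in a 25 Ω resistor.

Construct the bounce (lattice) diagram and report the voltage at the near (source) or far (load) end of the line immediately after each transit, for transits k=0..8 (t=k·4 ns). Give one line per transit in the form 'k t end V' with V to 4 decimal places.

Γ_L=-0.777778, Γ_S=-0.600000; launch V₁=10·200/250=8.000000
k=0 src: V=8.0000
k=1 load: inc=8.000000, refl=8.000000·-0.777778=-6.2222; V=0.000000+8.000000+-6.222222=1.7778
k=2 src: inc=-6.222222, refl=-6.222222·-0.600000=3.7333; V=8.000000+-6.222222+3.733333=5.5111
k=3 load: inc=3.733333, refl=3.733333·-0.777778=-2.9037; V=1.777778+3.733333+-2.903704=2.6074
k=4 src: inc=-2.903704, refl=-2.903704·-0.600000=1.7422; V=5.511111+-2.903704+1.742222=4.3496
k=5 load: inc=1.742222, refl=1.742222·-0.777778=-1.3551; V=2.607407+1.742222+-1.355062=2.9946
k=6 src: inc=-1.355062, refl=-1.355062·-0.600000=0.8130; V=4.349630+-1.355062+0.813037=3.8076
k=7 load: inc=0.813037, refl=0.813037·-0.777778=-0.6324; V=2.994568+0.813037+-0.632362=3.1752
k=8 src: inc=-0.632362, refl=-0.632362·-0.600000=0.3794; V=3.807605+-0.632362+0.379417=3.5547

0 0 source 8.0000
1 4 load 1.7778
2 8 source 5.5111
3 12 load 2.6074
4 16 source 4.3496
5 20 load 2.9946
6 24 source 3.8076
7 28 load 3.1752
8 32 source 3.5547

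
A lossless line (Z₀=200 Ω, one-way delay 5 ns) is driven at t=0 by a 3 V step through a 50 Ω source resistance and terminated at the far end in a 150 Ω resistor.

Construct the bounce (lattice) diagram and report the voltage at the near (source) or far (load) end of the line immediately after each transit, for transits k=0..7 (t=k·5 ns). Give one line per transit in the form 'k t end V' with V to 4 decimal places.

0 0 source 2.4000
1 5 load 2.0571
2 10 source 2.2629
3 15 load 2.2335
4 20 source 2.2511
5 25 load 2.2486
6 30 source 2.2501
7 35 load 2.2499

Γ_L=-0.142857, Γ_S=-0.600000; launch V₁=3·200/250=2.400000
k=0 src: V=2.4000
k=1 load: inc=2.400000, refl=2.400000·-0.142857=-0.3429; V=0.000000+2.400000+-0.342857=2.0571
k=2 src: inc=-0.342857, refl=-0.342857·-0.600000=0.2057; V=2.400000+-0.342857+0.205714=2.2629
k=3 load: inc=0.205714, refl=0.205714·-0.142857=-0.0294; V=2.057143+0.205714+-0.029388=2.2335
k=4 src: inc=-0.029388, refl=-0.029388·-0.600000=0.0176; V=2.262857+-0.029388+0.017633=2.2511
k=5 load: inc=0.017633, refl=0.017633·-0.142857=-0.0025; V=2.233469+0.017633+-0.002519=2.2486
k=6 src: inc=-0.002519, refl=-0.002519·-0.600000=0.0015; V=2.251102+-0.002519+0.001511=2.2501
k=7 load: inc=0.001511, refl=0.001511·-0.142857=-0.0002; V=2.248583+0.001511+-0.000216=2.2499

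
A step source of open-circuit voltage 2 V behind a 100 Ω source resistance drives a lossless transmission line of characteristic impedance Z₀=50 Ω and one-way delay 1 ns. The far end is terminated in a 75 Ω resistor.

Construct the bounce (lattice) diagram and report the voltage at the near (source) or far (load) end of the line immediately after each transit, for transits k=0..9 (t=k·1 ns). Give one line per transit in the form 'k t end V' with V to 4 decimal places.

Γ_L=0.200000, Γ_S=0.333333; launch V₁=2·50/150=0.666667
k=0 src: V=0.6667
k=1 load: inc=0.666667, refl=0.666667·0.200000=0.1333; V=0.000000+0.666667+0.133333=0.8000
k=2 src: inc=0.133333, refl=0.133333·0.333333=0.0444; V=0.666667+0.133333+0.044444=0.8444
k=3 load: inc=0.044444, refl=0.044444·0.200000=0.0089; V=0.800000+0.044444+0.008889=0.8533
k=4 src: inc=0.008889, refl=0.008889·0.333333=0.0030; V=0.844444+0.008889+0.002963=0.8563
k=5 load: inc=0.002963, refl=0.002963·0.200000=0.0006; V=0.853333+0.002963+0.000593=0.8569
k=6 src: inc=0.000593, refl=0.000593·0.333333=0.0002; V=0.856296+0.000593+0.000198=0.8571
k=7 load: inc=0.000198, refl=0.000198·0.200000=0.0000; V=0.856889+0.000198+0.000040=0.8571
k=8 src: inc=0.000040, refl=0.000040·0.333333=0.0000; V=0.857086+0.000040+0.000013=0.8571
k=9 load: inc=0.000013, refl=0.000013·0.200000=0.0000; V=0.857126+0.000013+0.000003=0.8571

0 0 source 0.6667
1 1 load 0.8000
2 2 source 0.8444
3 3 load 0.8533
4 4 source 0.8563
5 5 load 0.8569
6 6 source 0.8571
7 7 load 0.8571
8 8 source 0.8571
9 9 load 0.8571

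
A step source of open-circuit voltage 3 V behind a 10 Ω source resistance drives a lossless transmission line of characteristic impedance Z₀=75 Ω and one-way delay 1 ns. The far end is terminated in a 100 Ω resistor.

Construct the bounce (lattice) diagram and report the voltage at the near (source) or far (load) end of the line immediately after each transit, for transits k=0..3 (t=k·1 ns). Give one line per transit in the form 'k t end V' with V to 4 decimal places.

Γ_L=0.142857, Γ_S=-0.764706; launch V₁=3·75/85=2.647059
k=0 src: V=2.6471
k=1 load: inc=2.647059, refl=2.647059·0.142857=0.3782; V=0.000000+2.647059+0.378151=3.0252
k=2 src: inc=0.378151, refl=0.378151·-0.764706=-0.2892; V=2.647059+0.378151+-0.289174=2.7360
k=3 load: inc=-0.289174, refl=-0.289174·0.142857=-0.0413; V=3.025210+-0.289174+-0.041311=2.6947

0 0 source 2.6471
1 1 load 3.0252
2 2 source 2.7360
3 3 load 2.6947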